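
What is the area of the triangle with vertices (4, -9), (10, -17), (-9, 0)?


Area = |x1(y2-y3) + x2(y3-y1) + x3(y1-y2)| / 2
= |4*(-17-0) + 10*(0--9) + -9*(-9--17)| / 2
= 25

25


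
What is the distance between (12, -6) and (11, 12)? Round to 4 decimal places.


d = sqrt((11-12)^2 + (12--6)^2) = 18.0278

18.0278


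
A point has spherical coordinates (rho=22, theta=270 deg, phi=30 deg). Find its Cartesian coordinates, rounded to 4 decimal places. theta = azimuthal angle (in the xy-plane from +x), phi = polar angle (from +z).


x = 22 * sin(30) * cos(270) = 0
y = 22 * sin(30) * sin(270) = -11
z = 22 * cos(30) = 19.0526

(0, -11, 19.0526)


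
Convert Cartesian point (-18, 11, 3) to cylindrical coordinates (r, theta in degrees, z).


r = sqrt((-18)^2 + 11^2) = 21.095
theta = atan2(11, -18) = 148.5704 deg
z = 3

r = 21.095, theta = 148.5704 deg, z = 3


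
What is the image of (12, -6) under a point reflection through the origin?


Reflection through origin: (x, y) -> (-x, -y)
(12, -6) -> (-12, 6)

(-12, 6)


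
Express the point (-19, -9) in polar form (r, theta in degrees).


r = sqrt((-19)^2 + (-9)^2) = 21.0238
theta = atan2(-9, -19) = 205.3462 degrees

r = 21.0238, theta = 205.3462 degrees


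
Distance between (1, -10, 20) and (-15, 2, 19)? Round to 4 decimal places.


d = sqrt((-15-1)^2 + (2--10)^2 + (19-20)^2) = 20.025

20.025


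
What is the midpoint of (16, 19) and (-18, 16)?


Midpoint = ((16+-18)/2, (19+16)/2) = (-1, 17.5)

(-1, 17.5)


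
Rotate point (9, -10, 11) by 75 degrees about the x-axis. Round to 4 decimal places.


x' = 9
y' = -10*cos(75) - 11*sin(75) = -13.2134
z' = -10*sin(75) + 11*cos(75) = -6.8122

(9, -13.2134, -6.8122)


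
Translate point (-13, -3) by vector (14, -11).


Translation: (x+dx, y+dy) = (-13+14, -3+-11) = (1, -14)

(1, -14)


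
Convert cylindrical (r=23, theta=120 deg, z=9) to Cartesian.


x = 23 * cos(120) = -11.5
y = 23 * sin(120) = 19.9186
z = 9

(-11.5, 19.9186, 9)


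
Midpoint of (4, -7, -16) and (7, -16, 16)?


Midpoint = ((4+7)/2, (-7+-16)/2, (-16+16)/2) = (5.5, -11.5, 0)

(5.5, -11.5, 0)


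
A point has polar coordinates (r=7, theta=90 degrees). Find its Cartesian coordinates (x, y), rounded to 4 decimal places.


x = 7 * cos(90) = 0
y = 7 * sin(90) = 7

(0, 7)


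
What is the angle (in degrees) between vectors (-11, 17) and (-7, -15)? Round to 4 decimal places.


dot = -11*-7 + 17*-15 = -178
|u| = 20.2485, |v| = 16.5529
cos(angle) = -0.5311
angle = 122.0779 degrees

122.0779 degrees


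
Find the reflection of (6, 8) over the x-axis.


Reflection across x-axis: (x, y) -> (x, -y)
(6, 8) -> (6, -8)

(6, -8)


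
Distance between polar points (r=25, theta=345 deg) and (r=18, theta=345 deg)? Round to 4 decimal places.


d = sqrt(r1^2 + r2^2 - 2*r1*r2*cos(t2-t1))
d = sqrt(25^2 + 18^2 - 2*25*18*cos(345-345)) = 7

7


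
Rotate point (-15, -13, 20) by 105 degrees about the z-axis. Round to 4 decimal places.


x' = -15*cos(105) - -13*sin(105) = 16.4393
y' = -15*sin(105) + -13*cos(105) = -11.1242
z' = 20

(16.4393, -11.1242, 20)


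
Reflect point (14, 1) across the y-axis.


Reflection across y-axis: (x, y) -> (-x, y)
(14, 1) -> (-14, 1)

(-14, 1)


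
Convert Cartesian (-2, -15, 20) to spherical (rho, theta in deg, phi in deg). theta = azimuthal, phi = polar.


rho = sqrt((-2)^2 + (-15)^2 + 20^2) = 25.0799
theta = atan2(-15, -2) = 262.4054 deg
phi = acos(20/25.0799) = 37.1125 deg

rho = 25.0799, theta = 262.4054 deg, phi = 37.1125 deg


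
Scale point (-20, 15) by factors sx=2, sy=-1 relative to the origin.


Scaling: (x*sx, y*sy) = (-20*2, 15*-1) = (-40, -15)

(-40, -15)


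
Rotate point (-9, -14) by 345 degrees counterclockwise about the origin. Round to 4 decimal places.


x' = -9*cos(345) - -14*sin(345) = -12.3168
y' = -9*sin(345) + -14*cos(345) = -11.1936

(-12.3168, -11.1936)


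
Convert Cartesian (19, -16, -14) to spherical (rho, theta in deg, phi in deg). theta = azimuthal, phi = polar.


rho = sqrt(19^2 + (-16)^2 + (-14)^2) = 28.5132
theta = atan2(-16, 19) = 319.8991 deg
phi = acos(-14/28.5132) = 119.4064 deg

rho = 28.5132, theta = 319.8991 deg, phi = 119.4064 deg


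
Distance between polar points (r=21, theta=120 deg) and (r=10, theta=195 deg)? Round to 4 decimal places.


d = sqrt(r1^2 + r2^2 - 2*r1*r2*cos(t2-t1))
d = sqrt(21^2 + 10^2 - 2*21*10*cos(195-120)) = 20.7917

20.7917


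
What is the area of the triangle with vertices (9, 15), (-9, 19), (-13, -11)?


Area = |x1(y2-y3) + x2(y3-y1) + x3(y1-y2)| / 2
= |9*(19--11) + -9*(-11-15) + -13*(15-19)| / 2
= 278

278


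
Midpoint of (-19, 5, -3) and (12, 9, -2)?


Midpoint = ((-19+12)/2, (5+9)/2, (-3+-2)/2) = (-3.5, 7, -2.5)

(-3.5, 7, -2.5)


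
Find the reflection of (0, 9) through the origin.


Reflection through origin: (x, y) -> (-x, -y)
(0, 9) -> (0, -9)

(0, -9)


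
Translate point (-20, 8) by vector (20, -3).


Translation: (x+dx, y+dy) = (-20+20, 8+-3) = (0, 5)

(0, 5)


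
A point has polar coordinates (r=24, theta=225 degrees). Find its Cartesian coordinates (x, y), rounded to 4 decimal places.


x = 24 * cos(225) = -16.9706
y = 24 * sin(225) = -16.9706

(-16.9706, -16.9706)


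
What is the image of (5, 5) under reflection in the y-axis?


Reflection across y-axis: (x, y) -> (-x, y)
(5, 5) -> (-5, 5)

(-5, 5)


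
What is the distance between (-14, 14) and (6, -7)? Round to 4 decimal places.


d = sqrt((6--14)^2 + (-7-14)^2) = 29

29


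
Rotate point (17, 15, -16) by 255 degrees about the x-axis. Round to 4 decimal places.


x' = 17
y' = 15*cos(255) - -16*sin(255) = -19.3371
z' = 15*sin(255) + -16*cos(255) = -10.3478

(17, -19.3371, -10.3478)


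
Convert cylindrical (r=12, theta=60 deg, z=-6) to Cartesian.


x = 12 * cos(60) = 6
y = 12 * sin(60) = 10.3923
z = -6

(6, 10.3923, -6)


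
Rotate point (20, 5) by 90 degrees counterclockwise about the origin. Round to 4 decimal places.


x' = 20*cos(90) - 5*sin(90) = -5
y' = 20*sin(90) + 5*cos(90) = 20

(-5, 20)


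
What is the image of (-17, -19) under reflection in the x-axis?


Reflection across x-axis: (x, y) -> (x, -y)
(-17, -19) -> (-17, 19)

(-17, 19)


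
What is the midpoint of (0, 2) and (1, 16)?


Midpoint = ((0+1)/2, (2+16)/2) = (0.5, 9)

(0.5, 9)


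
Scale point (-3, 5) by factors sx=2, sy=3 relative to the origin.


Scaling: (x*sx, y*sy) = (-3*2, 5*3) = (-6, 15)

(-6, 15)


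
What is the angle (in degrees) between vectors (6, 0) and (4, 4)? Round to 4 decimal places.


dot = 6*4 + 0*4 = 24
|u| = 6, |v| = 5.6569
cos(angle) = 0.7071
angle = 45 degrees

45 degrees


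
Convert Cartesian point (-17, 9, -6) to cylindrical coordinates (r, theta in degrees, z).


r = sqrt((-17)^2 + 9^2) = 19.2354
theta = atan2(9, -17) = 152.1027 deg
z = -6

r = 19.2354, theta = 152.1027 deg, z = -6


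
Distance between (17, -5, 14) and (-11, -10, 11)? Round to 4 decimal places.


d = sqrt((-11-17)^2 + (-10--5)^2 + (11-14)^2) = 28.6007

28.6007


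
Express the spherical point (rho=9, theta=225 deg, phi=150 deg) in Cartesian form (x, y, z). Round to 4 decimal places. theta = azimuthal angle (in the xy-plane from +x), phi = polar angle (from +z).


x = 9 * sin(150) * cos(225) = -3.182
y = 9 * sin(150) * sin(225) = -3.182
z = 9 * cos(150) = -7.7942

(-3.182, -3.182, -7.7942)


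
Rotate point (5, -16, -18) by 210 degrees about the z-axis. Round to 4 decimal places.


x' = 5*cos(210) - -16*sin(210) = -12.3301
y' = 5*sin(210) + -16*cos(210) = 11.3564
z' = -18

(-12.3301, 11.3564, -18)


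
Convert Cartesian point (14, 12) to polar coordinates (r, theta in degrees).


r = sqrt(14^2 + 12^2) = 18.4391
theta = atan2(12, 14) = 40.6013 degrees

r = 18.4391, theta = 40.6013 degrees


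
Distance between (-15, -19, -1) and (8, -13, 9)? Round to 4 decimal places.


d = sqrt((8--15)^2 + (-13--19)^2 + (9--1)^2) = 25.7876

25.7876


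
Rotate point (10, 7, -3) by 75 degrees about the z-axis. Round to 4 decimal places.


x' = 10*cos(75) - 7*sin(75) = -4.1733
y' = 10*sin(75) + 7*cos(75) = 11.471
z' = -3

(-4.1733, 11.471, -3)


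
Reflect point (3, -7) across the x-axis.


Reflection across x-axis: (x, y) -> (x, -y)
(3, -7) -> (3, 7)

(3, 7)


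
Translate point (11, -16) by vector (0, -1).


Translation: (x+dx, y+dy) = (11+0, -16+-1) = (11, -17)

(11, -17)


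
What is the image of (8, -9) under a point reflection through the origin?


Reflection through origin: (x, y) -> (-x, -y)
(8, -9) -> (-8, 9)

(-8, 9)


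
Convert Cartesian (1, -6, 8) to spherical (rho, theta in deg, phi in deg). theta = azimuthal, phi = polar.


rho = sqrt(1^2 + (-6)^2 + 8^2) = 10.0499
theta = atan2(-6, 1) = 279.4623 deg
phi = acos(8/10.0499) = 37.2474 deg

rho = 10.0499, theta = 279.4623 deg, phi = 37.2474 deg


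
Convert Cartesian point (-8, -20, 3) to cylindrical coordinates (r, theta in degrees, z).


r = sqrt((-8)^2 + (-20)^2) = 21.5407
theta = atan2(-20, -8) = 248.1986 deg
z = 3

r = 21.5407, theta = 248.1986 deg, z = 3


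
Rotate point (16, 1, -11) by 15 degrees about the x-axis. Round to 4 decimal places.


x' = 16
y' = 1*cos(15) - -11*sin(15) = 3.8129
z' = 1*sin(15) + -11*cos(15) = -10.3664

(16, 3.8129, -10.3664)


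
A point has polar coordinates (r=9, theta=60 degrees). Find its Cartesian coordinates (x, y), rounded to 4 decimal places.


x = 9 * cos(60) = 4.5
y = 9 * sin(60) = 7.7942

(4.5, 7.7942)


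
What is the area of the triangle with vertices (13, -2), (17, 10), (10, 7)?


Area = |x1(y2-y3) + x2(y3-y1) + x3(y1-y2)| / 2
= |13*(10-7) + 17*(7--2) + 10*(-2-10)| / 2
= 36

36


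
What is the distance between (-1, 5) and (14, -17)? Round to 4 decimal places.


d = sqrt((14--1)^2 + (-17-5)^2) = 26.6271

26.6271


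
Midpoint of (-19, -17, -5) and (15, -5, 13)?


Midpoint = ((-19+15)/2, (-17+-5)/2, (-5+13)/2) = (-2, -11, 4)

(-2, -11, 4)


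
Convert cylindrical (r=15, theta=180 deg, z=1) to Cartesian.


x = 15 * cos(180) = -15
y = 15 * sin(180) = 0
z = 1

(-15, 0, 1)


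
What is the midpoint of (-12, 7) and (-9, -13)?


Midpoint = ((-12+-9)/2, (7+-13)/2) = (-10.5, -3)

(-10.5, -3)


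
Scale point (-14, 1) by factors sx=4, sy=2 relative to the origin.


Scaling: (x*sx, y*sy) = (-14*4, 1*2) = (-56, 2)

(-56, 2)


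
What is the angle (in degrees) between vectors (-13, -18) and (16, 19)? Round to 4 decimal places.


dot = -13*16 + -18*19 = -550
|u| = 22.2036, |v| = 24.8395
cos(angle) = -0.9972
angle = 175.7367 degrees

175.7367 degrees


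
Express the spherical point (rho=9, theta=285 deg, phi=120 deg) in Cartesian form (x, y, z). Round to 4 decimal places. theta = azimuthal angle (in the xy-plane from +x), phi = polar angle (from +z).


x = 9 * sin(120) * cos(285) = 2.0173
y = 9 * sin(120) * sin(285) = -7.5286
z = 9 * cos(120) = -4.5

(2.0173, -7.5286, -4.5)


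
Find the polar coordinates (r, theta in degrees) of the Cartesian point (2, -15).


r = sqrt(2^2 + (-15)^2) = 15.1327
theta = atan2(-15, 2) = 277.5946 degrees

r = 15.1327, theta = 277.5946 degrees


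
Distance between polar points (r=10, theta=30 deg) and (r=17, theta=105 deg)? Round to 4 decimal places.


d = sqrt(r1^2 + r2^2 - 2*r1*r2*cos(t2-t1))
d = sqrt(10^2 + 17^2 - 2*10*17*cos(105-30)) = 17.3494

17.3494


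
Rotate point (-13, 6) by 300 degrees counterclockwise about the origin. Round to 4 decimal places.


x' = -13*cos(300) - 6*sin(300) = -1.3038
y' = -13*sin(300) + 6*cos(300) = 14.2583

(-1.3038, 14.2583)


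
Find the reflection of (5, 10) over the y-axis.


Reflection across y-axis: (x, y) -> (-x, y)
(5, 10) -> (-5, 10)

(-5, 10)


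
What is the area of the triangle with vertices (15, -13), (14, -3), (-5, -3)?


Area = |x1(y2-y3) + x2(y3-y1) + x3(y1-y2)| / 2
= |15*(-3--3) + 14*(-3--13) + -5*(-13--3)| / 2
= 95

95


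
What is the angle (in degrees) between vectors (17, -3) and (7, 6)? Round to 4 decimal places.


dot = 17*7 + -3*6 = 101
|u| = 17.2627, |v| = 9.2195
cos(angle) = 0.6346
angle = 50.6093 degrees

50.6093 degrees


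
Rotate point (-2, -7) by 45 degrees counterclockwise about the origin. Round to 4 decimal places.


x' = -2*cos(45) - -7*sin(45) = 3.5355
y' = -2*sin(45) + -7*cos(45) = -6.364

(3.5355, -6.364)


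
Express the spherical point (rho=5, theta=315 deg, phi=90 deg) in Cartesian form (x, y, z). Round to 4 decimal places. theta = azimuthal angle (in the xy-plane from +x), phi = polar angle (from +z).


x = 5 * sin(90) * cos(315) = 3.5355
y = 5 * sin(90) * sin(315) = -3.5355
z = 5 * cos(90) = 0

(3.5355, -3.5355, 0)


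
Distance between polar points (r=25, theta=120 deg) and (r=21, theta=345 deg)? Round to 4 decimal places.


d = sqrt(r1^2 + r2^2 - 2*r1*r2*cos(t2-t1))
d = sqrt(25^2 + 21^2 - 2*25*21*cos(345-120)) = 42.526

42.526


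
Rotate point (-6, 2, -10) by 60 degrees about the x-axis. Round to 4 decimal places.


x' = -6
y' = 2*cos(60) - -10*sin(60) = 9.6603
z' = 2*sin(60) + -10*cos(60) = -3.2679

(-6, 9.6603, -3.2679)


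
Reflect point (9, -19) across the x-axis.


Reflection across x-axis: (x, y) -> (x, -y)
(9, -19) -> (9, 19)

(9, 19)


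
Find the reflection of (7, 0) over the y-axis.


Reflection across y-axis: (x, y) -> (-x, y)
(7, 0) -> (-7, 0)

(-7, 0)


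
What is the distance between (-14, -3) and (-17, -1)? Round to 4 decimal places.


d = sqrt((-17--14)^2 + (-1--3)^2) = 3.6056

3.6056


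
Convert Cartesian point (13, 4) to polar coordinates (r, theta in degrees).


r = sqrt(13^2 + 4^2) = 13.6015
theta = atan2(4, 13) = 17.1027 degrees

r = 13.6015, theta = 17.1027 degrees


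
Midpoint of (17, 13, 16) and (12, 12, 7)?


Midpoint = ((17+12)/2, (13+12)/2, (16+7)/2) = (14.5, 12.5, 11.5)

(14.5, 12.5, 11.5)


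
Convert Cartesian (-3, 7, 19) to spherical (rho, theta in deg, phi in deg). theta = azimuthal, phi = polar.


rho = sqrt((-3)^2 + 7^2 + 19^2) = 20.4695
theta = atan2(7, -3) = 113.1986 deg
phi = acos(19/20.4695) = 21.8424 deg

rho = 20.4695, theta = 113.1986 deg, phi = 21.8424 deg


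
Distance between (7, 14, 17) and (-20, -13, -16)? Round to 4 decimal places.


d = sqrt((-20-7)^2 + (-13-14)^2 + (-16-17)^2) = 50.4678

50.4678


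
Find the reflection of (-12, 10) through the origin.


Reflection through origin: (x, y) -> (-x, -y)
(-12, 10) -> (12, -10)

(12, -10)


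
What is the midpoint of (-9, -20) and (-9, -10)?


Midpoint = ((-9+-9)/2, (-20+-10)/2) = (-9, -15)

(-9, -15)


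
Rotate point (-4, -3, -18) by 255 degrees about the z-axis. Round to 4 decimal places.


x' = -4*cos(255) - -3*sin(255) = -1.8625
y' = -4*sin(255) + -3*cos(255) = 4.6402
z' = -18

(-1.8625, 4.6402, -18)


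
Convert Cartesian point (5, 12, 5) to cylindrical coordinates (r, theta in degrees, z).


r = sqrt(5^2 + 12^2) = 13
theta = atan2(12, 5) = 67.3801 deg
z = 5

r = 13, theta = 67.3801 deg, z = 5


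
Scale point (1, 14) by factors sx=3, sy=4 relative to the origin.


Scaling: (x*sx, y*sy) = (1*3, 14*4) = (3, 56)

(3, 56)


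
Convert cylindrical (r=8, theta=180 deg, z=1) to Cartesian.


x = 8 * cos(180) = -8
y = 8 * sin(180) = 0
z = 1

(-8, 0, 1)


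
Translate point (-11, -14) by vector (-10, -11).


Translation: (x+dx, y+dy) = (-11+-10, -14+-11) = (-21, -25)

(-21, -25)


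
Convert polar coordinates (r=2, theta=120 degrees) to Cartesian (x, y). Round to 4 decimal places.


x = 2 * cos(120) = -1
y = 2 * sin(120) = 1.7321

(-1, 1.7321)


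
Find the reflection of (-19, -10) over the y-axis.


Reflection across y-axis: (x, y) -> (-x, y)
(-19, -10) -> (19, -10)

(19, -10)


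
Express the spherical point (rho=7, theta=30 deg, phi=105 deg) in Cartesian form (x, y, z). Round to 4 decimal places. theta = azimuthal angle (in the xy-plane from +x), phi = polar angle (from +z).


x = 7 * sin(105) * cos(30) = 5.8556
y = 7 * sin(105) * sin(30) = 3.3807
z = 7 * cos(105) = -1.8117

(5.8556, 3.3807, -1.8117)


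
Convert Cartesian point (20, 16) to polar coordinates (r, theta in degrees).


r = sqrt(20^2 + 16^2) = 25.6125
theta = atan2(16, 20) = 38.6598 degrees

r = 25.6125, theta = 38.6598 degrees


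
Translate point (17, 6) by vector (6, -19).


Translation: (x+dx, y+dy) = (17+6, 6+-19) = (23, -13)

(23, -13)


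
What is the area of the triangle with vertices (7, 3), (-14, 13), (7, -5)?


Area = |x1(y2-y3) + x2(y3-y1) + x3(y1-y2)| / 2
= |7*(13--5) + -14*(-5-3) + 7*(3-13)| / 2
= 84

84


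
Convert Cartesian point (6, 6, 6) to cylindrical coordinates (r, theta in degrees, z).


r = sqrt(6^2 + 6^2) = 8.4853
theta = atan2(6, 6) = 45 deg
z = 6

r = 8.4853, theta = 45 deg, z = 6


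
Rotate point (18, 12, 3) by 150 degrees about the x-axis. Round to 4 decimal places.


x' = 18
y' = 12*cos(150) - 3*sin(150) = -11.8923
z' = 12*sin(150) + 3*cos(150) = 3.4019

(18, -11.8923, 3.4019)


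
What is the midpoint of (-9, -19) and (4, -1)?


Midpoint = ((-9+4)/2, (-19+-1)/2) = (-2.5, -10)

(-2.5, -10)


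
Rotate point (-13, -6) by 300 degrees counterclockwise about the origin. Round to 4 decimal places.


x' = -13*cos(300) - -6*sin(300) = -11.6962
y' = -13*sin(300) + -6*cos(300) = 8.2583

(-11.6962, 8.2583)


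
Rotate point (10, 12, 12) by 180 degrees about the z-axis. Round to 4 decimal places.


x' = 10*cos(180) - 12*sin(180) = -10
y' = 10*sin(180) + 12*cos(180) = -12
z' = 12

(-10, -12, 12)


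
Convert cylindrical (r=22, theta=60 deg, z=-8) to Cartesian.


x = 22 * cos(60) = 11
y = 22 * sin(60) = 19.0526
z = -8

(11, 19.0526, -8)


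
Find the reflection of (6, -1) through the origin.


Reflection through origin: (x, y) -> (-x, -y)
(6, -1) -> (-6, 1)

(-6, 1)


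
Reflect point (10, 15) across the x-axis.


Reflection across x-axis: (x, y) -> (x, -y)
(10, 15) -> (10, -15)

(10, -15)


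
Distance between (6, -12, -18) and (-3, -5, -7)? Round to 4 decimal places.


d = sqrt((-3-6)^2 + (-5--12)^2 + (-7--18)^2) = 15.843

15.843


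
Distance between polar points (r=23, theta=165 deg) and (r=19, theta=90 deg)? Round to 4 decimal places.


d = sqrt(r1^2 + r2^2 - 2*r1*r2*cos(t2-t1))
d = sqrt(23^2 + 19^2 - 2*23*19*cos(90-165)) = 25.7642

25.7642


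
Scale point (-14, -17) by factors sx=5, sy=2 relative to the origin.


Scaling: (x*sx, y*sy) = (-14*5, -17*2) = (-70, -34)

(-70, -34)


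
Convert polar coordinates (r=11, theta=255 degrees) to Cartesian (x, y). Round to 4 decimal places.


x = 11 * cos(255) = -2.847
y = 11 * sin(255) = -10.6252

(-2.847, -10.6252)


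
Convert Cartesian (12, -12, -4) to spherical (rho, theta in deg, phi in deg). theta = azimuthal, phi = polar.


rho = sqrt(12^2 + (-12)^2 + (-4)^2) = 17.4356
theta = atan2(-12, 12) = 315 deg
phi = acos(-4/17.4356) = 103.2627 deg

rho = 17.4356, theta = 315 deg, phi = 103.2627 deg


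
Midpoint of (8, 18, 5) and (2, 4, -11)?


Midpoint = ((8+2)/2, (18+4)/2, (5+-11)/2) = (5, 11, -3)

(5, 11, -3)


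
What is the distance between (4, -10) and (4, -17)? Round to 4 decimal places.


d = sqrt((4-4)^2 + (-17--10)^2) = 7

7


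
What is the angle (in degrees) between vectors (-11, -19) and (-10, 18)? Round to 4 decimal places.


dot = -11*-10 + -19*18 = -232
|u| = 21.9545, |v| = 20.5913
cos(angle) = -0.5132
angle = 120.8768 degrees

120.8768 degrees


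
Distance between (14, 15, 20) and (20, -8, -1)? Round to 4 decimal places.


d = sqrt((20-14)^2 + (-8-15)^2 + (-1-20)^2) = 31.7175

31.7175


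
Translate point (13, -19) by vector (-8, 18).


Translation: (x+dx, y+dy) = (13+-8, -19+18) = (5, -1)

(5, -1)


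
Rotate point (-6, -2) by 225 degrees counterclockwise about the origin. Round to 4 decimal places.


x' = -6*cos(225) - -2*sin(225) = 2.8284
y' = -6*sin(225) + -2*cos(225) = 5.6569

(2.8284, 5.6569)


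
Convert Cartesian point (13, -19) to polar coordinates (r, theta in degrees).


r = sqrt(13^2 + (-19)^2) = 23.0217
theta = atan2(-19, 13) = 304.3803 degrees

r = 23.0217, theta = 304.3803 degrees


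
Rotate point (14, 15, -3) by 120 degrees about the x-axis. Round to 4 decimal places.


x' = 14
y' = 15*cos(120) - -3*sin(120) = -4.9019
z' = 15*sin(120) + -3*cos(120) = 14.4904

(14, -4.9019, 14.4904)


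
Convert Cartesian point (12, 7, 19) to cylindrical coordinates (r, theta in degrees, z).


r = sqrt(12^2 + 7^2) = 13.8924
theta = atan2(7, 12) = 30.2564 deg
z = 19

r = 13.8924, theta = 30.2564 deg, z = 19


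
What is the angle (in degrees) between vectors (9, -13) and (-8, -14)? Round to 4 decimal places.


dot = 9*-8 + -13*-14 = 110
|u| = 15.8114, |v| = 16.1245
cos(angle) = 0.4315
angle = 64.44 degrees

64.44 degrees


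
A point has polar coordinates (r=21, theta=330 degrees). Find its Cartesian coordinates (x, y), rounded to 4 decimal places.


x = 21 * cos(330) = 18.1865
y = 21 * sin(330) = -10.5

(18.1865, -10.5)


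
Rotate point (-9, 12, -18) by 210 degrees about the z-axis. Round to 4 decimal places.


x' = -9*cos(210) - 12*sin(210) = 13.7942
y' = -9*sin(210) + 12*cos(210) = -5.8923
z' = -18

(13.7942, -5.8923, -18)


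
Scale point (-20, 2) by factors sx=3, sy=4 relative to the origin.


Scaling: (x*sx, y*sy) = (-20*3, 2*4) = (-60, 8)

(-60, 8)


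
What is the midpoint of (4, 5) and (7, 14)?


Midpoint = ((4+7)/2, (5+14)/2) = (5.5, 9.5)

(5.5, 9.5)


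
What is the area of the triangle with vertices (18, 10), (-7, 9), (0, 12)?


Area = |x1(y2-y3) + x2(y3-y1) + x3(y1-y2)| / 2
= |18*(9-12) + -7*(12-10) + 0*(10-9)| / 2
= 34

34


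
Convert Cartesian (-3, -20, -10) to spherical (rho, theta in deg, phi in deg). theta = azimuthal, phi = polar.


rho = sqrt((-3)^2 + (-20)^2 + (-10)^2) = 22.561
theta = atan2(-20, -3) = 261.4692 deg
phi = acos(-10/22.561) = 116.3109 deg

rho = 22.561, theta = 261.4692 deg, phi = 116.3109 deg


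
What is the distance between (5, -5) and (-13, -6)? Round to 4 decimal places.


d = sqrt((-13-5)^2 + (-6--5)^2) = 18.0278

18.0278


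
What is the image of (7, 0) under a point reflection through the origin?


Reflection through origin: (x, y) -> (-x, -y)
(7, 0) -> (-7, 0)

(-7, 0)


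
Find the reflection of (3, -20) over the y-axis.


Reflection across y-axis: (x, y) -> (-x, y)
(3, -20) -> (-3, -20)

(-3, -20)


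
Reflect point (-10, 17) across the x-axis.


Reflection across x-axis: (x, y) -> (x, -y)
(-10, 17) -> (-10, -17)

(-10, -17)


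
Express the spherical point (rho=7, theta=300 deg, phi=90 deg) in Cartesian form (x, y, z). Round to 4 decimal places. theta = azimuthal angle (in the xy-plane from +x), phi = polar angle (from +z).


x = 7 * sin(90) * cos(300) = 3.5
y = 7 * sin(90) * sin(300) = -6.0622
z = 7 * cos(90) = 0

(3.5, -6.0622, 0)


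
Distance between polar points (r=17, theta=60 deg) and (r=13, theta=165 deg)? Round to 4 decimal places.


d = sqrt(r1^2 + r2^2 - 2*r1*r2*cos(t2-t1))
d = sqrt(17^2 + 13^2 - 2*17*13*cos(165-60)) = 23.9248

23.9248


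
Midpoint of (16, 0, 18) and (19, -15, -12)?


Midpoint = ((16+19)/2, (0+-15)/2, (18+-12)/2) = (17.5, -7.5, 3)

(17.5, -7.5, 3)


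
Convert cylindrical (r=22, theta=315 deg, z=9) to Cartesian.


x = 22 * cos(315) = 15.5563
y = 22 * sin(315) = -15.5563
z = 9

(15.5563, -15.5563, 9)


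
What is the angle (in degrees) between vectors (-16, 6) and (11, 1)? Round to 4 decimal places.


dot = -16*11 + 6*1 = -170
|u| = 17.088, |v| = 11.0454
cos(angle) = -0.9007
angle = 154.2495 degrees

154.2495 degrees


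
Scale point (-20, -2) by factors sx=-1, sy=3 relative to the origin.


Scaling: (x*sx, y*sy) = (-20*-1, -2*3) = (20, -6)

(20, -6)


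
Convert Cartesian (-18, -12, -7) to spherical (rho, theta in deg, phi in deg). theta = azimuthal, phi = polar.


rho = sqrt((-18)^2 + (-12)^2 + (-7)^2) = 22.7376
theta = atan2(-12, -18) = 213.6901 deg
phi = acos(-7/22.7376) = 107.9303 deg

rho = 22.7376, theta = 213.6901 deg, phi = 107.9303 deg


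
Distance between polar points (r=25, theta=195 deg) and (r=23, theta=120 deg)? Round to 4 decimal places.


d = sqrt(r1^2 + r2^2 - 2*r1*r2*cos(t2-t1))
d = sqrt(25^2 + 23^2 - 2*25*23*cos(120-195)) = 29.2636

29.2636


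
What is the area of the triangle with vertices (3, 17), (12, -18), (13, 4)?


Area = |x1(y2-y3) + x2(y3-y1) + x3(y1-y2)| / 2
= |3*(-18-4) + 12*(4-17) + 13*(17--18)| / 2
= 116.5

116.5


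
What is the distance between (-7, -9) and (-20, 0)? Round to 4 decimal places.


d = sqrt((-20--7)^2 + (0--9)^2) = 15.8114

15.8114


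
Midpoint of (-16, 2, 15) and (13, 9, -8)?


Midpoint = ((-16+13)/2, (2+9)/2, (15+-8)/2) = (-1.5, 5.5, 3.5)

(-1.5, 5.5, 3.5)


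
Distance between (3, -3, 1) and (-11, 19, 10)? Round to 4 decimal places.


d = sqrt((-11-3)^2 + (19--3)^2 + (10-1)^2) = 27.5862

27.5862


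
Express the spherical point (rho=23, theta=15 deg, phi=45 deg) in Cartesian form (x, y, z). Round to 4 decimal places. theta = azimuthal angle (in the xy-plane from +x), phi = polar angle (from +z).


x = 23 * sin(45) * cos(15) = 15.7093
y = 23 * sin(45) * sin(15) = 4.2093
z = 23 * cos(45) = 16.2635

(15.7093, 4.2093, 16.2635)


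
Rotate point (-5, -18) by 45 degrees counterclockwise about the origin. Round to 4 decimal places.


x' = -5*cos(45) - -18*sin(45) = 9.1924
y' = -5*sin(45) + -18*cos(45) = -16.2635

(9.1924, -16.2635)


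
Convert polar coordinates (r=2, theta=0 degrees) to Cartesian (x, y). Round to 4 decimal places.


x = 2 * cos(0) = 2
y = 2 * sin(0) = 0

(2, 0)


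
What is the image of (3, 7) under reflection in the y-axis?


Reflection across y-axis: (x, y) -> (-x, y)
(3, 7) -> (-3, 7)

(-3, 7)


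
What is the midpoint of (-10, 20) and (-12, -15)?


Midpoint = ((-10+-12)/2, (20+-15)/2) = (-11, 2.5)

(-11, 2.5)


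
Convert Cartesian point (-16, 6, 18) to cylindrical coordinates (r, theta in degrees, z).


r = sqrt((-16)^2 + 6^2) = 17.088
theta = atan2(6, -16) = 159.444 deg
z = 18

r = 17.088, theta = 159.444 deg, z = 18


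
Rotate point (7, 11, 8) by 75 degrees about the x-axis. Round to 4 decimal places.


x' = 7
y' = 11*cos(75) - 8*sin(75) = -4.8804
z' = 11*sin(75) + 8*cos(75) = 12.6957

(7, -4.8804, 12.6957)


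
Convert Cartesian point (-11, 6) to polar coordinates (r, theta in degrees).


r = sqrt((-11)^2 + 6^2) = 12.53
theta = atan2(6, -11) = 151.3895 degrees

r = 12.53, theta = 151.3895 degrees


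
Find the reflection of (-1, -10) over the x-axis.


Reflection across x-axis: (x, y) -> (x, -y)
(-1, -10) -> (-1, 10)

(-1, 10)


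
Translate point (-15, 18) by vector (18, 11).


Translation: (x+dx, y+dy) = (-15+18, 18+11) = (3, 29)

(3, 29)


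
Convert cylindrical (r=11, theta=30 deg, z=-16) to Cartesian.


x = 11 * cos(30) = 9.5263
y = 11 * sin(30) = 5.5
z = -16

(9.5263, 5.5, -16)


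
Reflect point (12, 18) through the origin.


Reflection through origin: (x, y) -> (-x, -y)
(12, 18) -> (-12, -18)

(-12, -18)


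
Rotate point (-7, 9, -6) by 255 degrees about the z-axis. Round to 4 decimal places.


x' = -7*cos(255) - 9*sin(255) = 10.5051
y' = -7*sin(255) + 9*cos(255) = 4.4321
z' = -6

(10.5051, 4.4321, -6)


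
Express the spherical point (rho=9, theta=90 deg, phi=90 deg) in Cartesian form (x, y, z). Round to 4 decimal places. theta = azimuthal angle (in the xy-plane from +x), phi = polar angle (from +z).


x = 9 * sin(90) * cos(90) = 0
y = 9 * sin(90) * sin(90) = 9
z = 9 * cos(90) = 0

(0, 9, 0)


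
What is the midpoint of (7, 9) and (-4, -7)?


Midpoint = ((7+-4)/2, (9+-7)/2) = (1.5, 1)

(1.5, 1)


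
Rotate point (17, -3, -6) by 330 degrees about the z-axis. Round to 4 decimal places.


x' = 17*cos(330) - -3*sin(330) = 13.2224
y' = 17*sin(330) + -3*cos(330) = -11.0981
z' = -6

(13.2224, -11.0981, -6)


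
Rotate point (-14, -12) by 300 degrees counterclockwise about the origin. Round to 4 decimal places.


x' = -14*cos(300) - -12*sin(300) = -17.3923
y' = -14*sin(300) + -12*cos(300) = 6.1244

(-17.3923, 6.1244)


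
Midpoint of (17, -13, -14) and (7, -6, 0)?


Midpoint = ((17+7)/2, (-13+-6)/2, (-14+0)/2) = (12, -9.5, -7)

(12, -9.5, -7)


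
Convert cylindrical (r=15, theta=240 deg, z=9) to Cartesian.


x = 15 * cos(240) = -7.5
y = 15 * sin(240) = -12.9904
z = 9

(-7.5, -12.9904, 9)


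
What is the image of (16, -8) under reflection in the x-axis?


Reflection across x-axis: (x, y) -> (x, -y)
(16, -8) -> (16, 8)

(16, 8)


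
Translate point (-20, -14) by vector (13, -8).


Translation: (x+dx, y+dy) = (-20+13, -14+-8) = (-7, -22)

(-7, -22)


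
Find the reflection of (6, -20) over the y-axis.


Reflection across y-axis: (x, y) -> (-x, y)
(6, -20) -> (-6, -20)

(-6, -20)


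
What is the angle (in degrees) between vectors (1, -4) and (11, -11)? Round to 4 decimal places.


dot = 1*11 + -4*-11 = 55
|u| = 4.1231, |v| = 15.5563
cos(angle) = 0.8575
angle = 30.9638 degrees

30.9638 degrees


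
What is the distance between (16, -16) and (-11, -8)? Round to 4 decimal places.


d = sqrt((-11-16)^2 + (-8--16)^2) = 28.1603

28.1603


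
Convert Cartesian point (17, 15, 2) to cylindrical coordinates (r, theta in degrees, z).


r = sqrt(17^2 + 15^2) = 22.6716
theta = atan2(15, 17) = 41.4237 deg
z = 2

r = 22.6716, theta = 41.4237 deg, z = 2


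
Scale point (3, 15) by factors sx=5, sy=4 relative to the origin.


Scaling: (x*sx, y*sy) = (3*5, 15*4) = (15, 60)

(15, 60)


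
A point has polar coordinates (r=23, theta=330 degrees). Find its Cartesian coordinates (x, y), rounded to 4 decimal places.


x = 23 * cos(330) = 19.9186
y = 23 * sin(330) = -11.5

(19.9186, -11.5)


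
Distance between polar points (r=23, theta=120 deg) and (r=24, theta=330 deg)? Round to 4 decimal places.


d = sqrt(r1^2 + r2^2 - 2*r1*r2*cos(t2-t1))
d = sqrt(23^2 + 24^2 - 2*23*24*cos(330-120)) = 45.3993

45.3993


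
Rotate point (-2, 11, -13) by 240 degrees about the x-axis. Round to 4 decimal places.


x' = -2
y' = 11*cos(240) - -13*sin(240) = -16.7583
z' = 11*sin(240) + -13*cos(240) = -3.0263

(-2, -16.7583, -3.0263)


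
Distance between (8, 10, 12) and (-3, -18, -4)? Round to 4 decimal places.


d = sqrt((-3-8)^2 + (-18-10)^2 + (-4-12)^2) = 34.0735

34.0735


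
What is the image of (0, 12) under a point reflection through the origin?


Reflection through origin: (x, y) -> (-x, -y)
(0, 12) -> (0, -12)

(0, -12)


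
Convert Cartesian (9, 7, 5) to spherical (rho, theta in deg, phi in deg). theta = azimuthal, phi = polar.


rho = sqrt(9^2 + 7^2 + 5^2) = 12.4499
theta = atan2(7, 9) = 37.875 deg
phi = acos(5/12.4499) = 66.3212 deg

rho = 12.4499, theta = 37.875 deg, phi = 66.3212 deg


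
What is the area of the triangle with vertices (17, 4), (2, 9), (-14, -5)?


Area = |x1(y2-y3) + x2(y3-y1) + x3(y1-y2)| / 2
= |17*(9--5) + 2*(-5-4) + -14*(4-9)| / 2
= 145

145


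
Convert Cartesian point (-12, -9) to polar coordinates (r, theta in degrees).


r = sqrt((-12)^2 + (-9)^2) = 15
theta = atan2(-9, -12) = 216.8699 degrees

r = 15, theta = 216.8699 degrees


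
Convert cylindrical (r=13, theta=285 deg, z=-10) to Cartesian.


x = 13 * cos(285) = 3.3646
y = 13 * sin(285) = -12.557
z = -10

(3.3646, -12.557, -10)


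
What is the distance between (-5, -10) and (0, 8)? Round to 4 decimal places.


d = sqrt((0--5)^2 + (8--10)^2) = 18.6815

18.6815


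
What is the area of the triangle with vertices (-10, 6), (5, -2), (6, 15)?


Area = |x1(y2-y3) + x2(y3-y1) + x3(y1-y2)| / 2
= |-10*(-2-15) + 5*(15-6) + 6*(6--2)| / 2
= 131.5

131.5


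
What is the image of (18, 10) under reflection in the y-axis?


Reflection across y-axis: (x, y) -> (-x, y)
(18, 10) -> (-18, 10)

(-18, 10)


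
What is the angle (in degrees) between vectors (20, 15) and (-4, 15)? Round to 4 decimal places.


dot = 20*-4 + 15*15 = 145
|u| = 25, |v| = 15.5242
cos(angle) = 0.3736
angle = 68.0615 degrees

68.0615 degrees


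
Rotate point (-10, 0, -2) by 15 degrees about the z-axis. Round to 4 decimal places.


x' = -10*cos(15) - 0*sin(15) = -9.6593
y' = -10*sin(15) + 0*cos(15) = -2.5882
z' = -2

(-9.6593, -2.5882, -2)


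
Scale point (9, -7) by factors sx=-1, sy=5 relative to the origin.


Scaling: (x*sx, y*sy) = (9*-1, -7*5) = (-9, -35)

(-9, -35)


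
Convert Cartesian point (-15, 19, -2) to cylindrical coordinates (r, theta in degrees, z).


r = sqrt((-15)^2 + 19^2) = 24.2074
theta = atan2(19, -15) = 128.2902 deg
z = -2

r = 24.2074, theta = 128.2902 deg, z = -2


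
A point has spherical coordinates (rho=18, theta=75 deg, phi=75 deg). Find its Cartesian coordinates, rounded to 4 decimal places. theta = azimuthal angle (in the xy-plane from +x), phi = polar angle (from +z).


x = 18 * sin(75) * cos(75) = 4.5
y = 18 * sin(75) * sin(75) = 16.7942
z = 18 * cos(75) = 4.6587

(4.5, 16.7942, 4.6587)


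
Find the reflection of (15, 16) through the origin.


Reflection through origin: (x, y) -> (-x, -y)
(15, 16) -> (-15, -16)

(-15, -16)


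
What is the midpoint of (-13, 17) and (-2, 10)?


Midpoint = ((-13+-2)/2, (17+10)/2) = (-7.5, 13.5)

(-7.5, 13.5)


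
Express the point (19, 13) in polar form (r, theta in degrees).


r = sqrt(19^2 + 13^2) = 23.0217
theta = atan2(13, 19) = 34.3803 degrees

r = 23.0217, theta = 34.3803 degrees


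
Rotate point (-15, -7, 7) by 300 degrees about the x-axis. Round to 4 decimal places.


x' = -15
y' = -7*cos(300) - 7*sin(300) = 2.5622
z' = -7*sin(300) + 7*cos(300) = 9.5622

(-15, 2.5622, 9.5622)


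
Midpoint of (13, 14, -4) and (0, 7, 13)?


Midpoint = ((13+0)/2, (14+7)/2, (-4+13)/2) = (6.5, 10.5, 4.5)

(6.5, 10.5, 4.5)


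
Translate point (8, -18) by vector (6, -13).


Translation: (x+dx, y+dy) = (8+6, -18+-13) = (14, -31)

(14, -31)


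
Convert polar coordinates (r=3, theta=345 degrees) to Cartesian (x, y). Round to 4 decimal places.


x = 3 * cos(345) = 2.8978
y = 3 * sin(345) = -0.7765

(2.8978, -0.7765)


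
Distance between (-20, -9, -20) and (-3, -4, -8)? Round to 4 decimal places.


d = sqrt((-3--20)^2 + (-4--9)^2 + (-8--20)^2) = 21.4009

21.4009


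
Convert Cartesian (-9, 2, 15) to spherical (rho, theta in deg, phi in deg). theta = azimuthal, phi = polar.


rho = sqrt((-9)^2 + 2^2 + 15^2) = 17.6068
theta = atan2(2, -9) = 167.4712 deg
phi = acos(15/17.6068) = 31.5764 deg

rho = 17.6068, theta = 167.4712 deg, phi = 31.5764 deg


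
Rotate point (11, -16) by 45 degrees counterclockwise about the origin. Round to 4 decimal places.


x' = 11*cos(45) - -16*sin(45) = 19.0919
y' = 11*sin(45) + -16*cos(45) = -3.5355

(19.0919, -3.5355)


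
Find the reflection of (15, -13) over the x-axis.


Reflection across x-axis: (x, y) -> (x, -y)
(15, -13) -> (15, 13)

(15, 13)


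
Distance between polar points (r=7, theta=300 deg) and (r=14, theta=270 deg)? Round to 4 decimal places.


d = sqrt(r1^2 + r2^2 - 2*r1*r2*cos(t2-t1))
d = sqrt(7^2 + 14^2 - 2*7*14*cos(270-300)) = 8.6752

8.6752


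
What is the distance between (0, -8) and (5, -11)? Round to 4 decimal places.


d = sqrt((5-0)^2 + (-11--8)^2) = 5.831

5.831


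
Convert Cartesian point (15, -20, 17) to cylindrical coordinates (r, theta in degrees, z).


r = sqrt(15^2 + (-20)^2) = 25
theta = atan2(-20, 15) = 306.8699 deg
z = 17

r = 25, theta = 306.8699 deg, z = 17


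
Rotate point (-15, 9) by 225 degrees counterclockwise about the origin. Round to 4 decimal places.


x' = -15*cos(225) - 9*sin(225) = 16.9706
y' = -15*sin(225) + 9*cos(225) = 4.2426

(16.9706, 4.2426)


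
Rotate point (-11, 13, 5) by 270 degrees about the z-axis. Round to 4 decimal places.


x' = -11*cos(270) - 13*sin(270) = 13
y' = -11*sin(270) + 13*cos(270) = 11
z' = 5

(13, 11, 5)


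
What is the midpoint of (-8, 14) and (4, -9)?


Midpoint = ((-8+4)/2, (14+-9)/2) = (-2, 2.5)

(-2, 2.5)


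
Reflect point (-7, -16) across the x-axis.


Reflection across x-axis: (x, y) -> (x, -y)
(-7, -16) -> (-7, 16)

(-7, 16)


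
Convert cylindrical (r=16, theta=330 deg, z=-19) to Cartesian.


x = 16 * cos(330) = 13.8564
y = 16 * sin(330) = -8
z = -19

(13.8564, -8, -19)


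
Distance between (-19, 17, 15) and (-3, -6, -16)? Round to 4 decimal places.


d = sqrt((-3--19)^2 + (-6-17)^2 + (-16-15)^2) = 41.7852

41.7852


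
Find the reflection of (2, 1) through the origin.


Reflection through origin: (x, y) -> (-x, -y)
(2, 1) -> (-2, -1)

(-2, -1)


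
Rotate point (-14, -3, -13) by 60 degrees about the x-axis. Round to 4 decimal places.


x' = -14
y' = -3*cos(60) - -13*sin(60) = 9.7583
z' = -3*sin(60) + -13*cos(60) = -9.0981

(-14, 9.7583, -9.0981)


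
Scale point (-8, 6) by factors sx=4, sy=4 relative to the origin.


Scaling: (x*sx, y*sy) = (-8*4, 6*4) = (-32, 24)

(-32, 24)


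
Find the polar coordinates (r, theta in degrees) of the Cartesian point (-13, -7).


r = sqrt((-13)^2 + (-7)^2) = 14.7648
theta = atan2(-7, -13) = 208.3008 degrees

r = 14.7648, theta = 208.3008 degrees


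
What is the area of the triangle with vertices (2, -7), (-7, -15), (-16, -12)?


Area = |x1(y2-y3) + x2(y3-y1) + x3(y1-y2)| / 2
= |2*(-15--12) + -7*(-12--7) + -16*(-7--15)| / 2
= 49.5

49.5


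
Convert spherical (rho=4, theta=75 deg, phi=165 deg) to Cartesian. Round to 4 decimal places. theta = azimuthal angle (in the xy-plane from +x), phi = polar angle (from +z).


x = 4 * sin(165) * cos(75) = 0.2679
y = 4 * sin(165) * sin(75) = 1
z = 4 * cos(165) = -3.8637

(0.2679, 1, -3.8637)


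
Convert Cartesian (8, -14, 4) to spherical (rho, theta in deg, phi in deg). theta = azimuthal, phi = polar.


rho = sqrt(8^2 + (-14)^2 + 4^2) = 16.6132
theta = atan2(-14, 8) = 299.7449 deg
phi = acos(4/16.6132) = 76.0679 deg

rho = 16.6132, theta = 299.7449 deg, phi = 76.0679 deg


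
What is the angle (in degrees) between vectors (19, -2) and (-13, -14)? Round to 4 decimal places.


dot = 19*-13 + -2*-14 = -219
|u| = 19.105, |v| = 19.105
cos(angle) = -0.6
angle = 126.8699 degrees

126.8699 degrees


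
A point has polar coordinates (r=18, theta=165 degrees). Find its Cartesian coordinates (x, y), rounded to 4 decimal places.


x = 18 * cos(165) = -17.3867
y = 18 * sin(165) = 4.6587

(-17.3867, 4.6587)


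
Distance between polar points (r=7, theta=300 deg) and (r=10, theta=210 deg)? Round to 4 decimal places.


d = sqrt(r1^2 + r2^2 - 2*r1*r2*cos(t2-t1))
d = sqrt(7^2 + 10^2 - 2*7*10*cos(210-300)) = 12.2066

12.2066


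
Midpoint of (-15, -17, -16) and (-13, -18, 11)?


Midpoint = ((-15+-13)/2, (-17+-18)/2, (-16+11)/2) = (-14, -17.5, -2.5)

(-14, -17.5, -2.5)


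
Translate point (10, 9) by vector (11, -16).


Translation: (x+dx, y+dy) = (10+11, 9+-16) = (21, -7)

(21, -7)


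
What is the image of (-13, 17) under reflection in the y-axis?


Reflection across y-axis: (x, y) -> (-x, y)
(-13, 17) -> (13, 17)

(13, 17)


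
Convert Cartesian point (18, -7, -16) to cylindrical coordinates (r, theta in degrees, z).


r = sqrt(18^2 + (-7)^2) = 19.3132
theta = atan2(-7, 18) = 338.7495 deg
z = -16

r = 19.3132, theta = 338.7495 deg, z = -16


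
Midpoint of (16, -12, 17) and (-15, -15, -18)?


Midpoint = ((16+-15)/2, (-12+-15)/2, (17+-18)/2) = (0.5, -13.5, -0.5)

(0.5, -13.5, -0.5)


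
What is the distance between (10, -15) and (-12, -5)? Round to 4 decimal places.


d = sqrt((-12-10)^2 + (-5--15)^2) = 24.1661

24.1661
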